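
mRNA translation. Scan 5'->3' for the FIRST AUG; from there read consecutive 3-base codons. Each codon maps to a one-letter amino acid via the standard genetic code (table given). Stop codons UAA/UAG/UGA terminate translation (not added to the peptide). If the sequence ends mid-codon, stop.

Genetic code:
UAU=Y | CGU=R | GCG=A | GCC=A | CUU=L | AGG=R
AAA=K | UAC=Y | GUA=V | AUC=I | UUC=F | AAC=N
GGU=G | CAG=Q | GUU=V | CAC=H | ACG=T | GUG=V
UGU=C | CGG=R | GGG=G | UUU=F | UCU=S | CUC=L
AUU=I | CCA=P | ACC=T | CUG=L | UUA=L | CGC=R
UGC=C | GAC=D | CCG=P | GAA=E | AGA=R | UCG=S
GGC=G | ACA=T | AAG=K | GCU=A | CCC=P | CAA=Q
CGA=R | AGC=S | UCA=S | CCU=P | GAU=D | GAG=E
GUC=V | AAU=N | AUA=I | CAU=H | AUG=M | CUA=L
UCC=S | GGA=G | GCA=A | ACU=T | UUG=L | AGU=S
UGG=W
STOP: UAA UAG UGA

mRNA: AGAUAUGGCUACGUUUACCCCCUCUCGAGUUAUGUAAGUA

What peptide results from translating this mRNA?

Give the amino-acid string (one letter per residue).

start AUG at pos 4
pos 4: AUG -> M; peptide=M
pos 7: GCU -> A; peptide=MA
pos 10: ACG -> T; peptide=MAT
pos 13: UUU -> F; peptide=MATF
pos 16: ACC -> T; peptide=MATFT
pos 19: CCC -> P; peptide=MATFTP
pos 22: UCU -> S; peptide=MATFTPS
pos 25: CGA -> R; peptide=MATFTPSR
pos 28: GUU -> V; peptide=MATFTPSRV
pos 31: AUG -> M; peptide=MATFTPSRVM
pos 34: UAA -> STOP

Answer: MATFTPSRVM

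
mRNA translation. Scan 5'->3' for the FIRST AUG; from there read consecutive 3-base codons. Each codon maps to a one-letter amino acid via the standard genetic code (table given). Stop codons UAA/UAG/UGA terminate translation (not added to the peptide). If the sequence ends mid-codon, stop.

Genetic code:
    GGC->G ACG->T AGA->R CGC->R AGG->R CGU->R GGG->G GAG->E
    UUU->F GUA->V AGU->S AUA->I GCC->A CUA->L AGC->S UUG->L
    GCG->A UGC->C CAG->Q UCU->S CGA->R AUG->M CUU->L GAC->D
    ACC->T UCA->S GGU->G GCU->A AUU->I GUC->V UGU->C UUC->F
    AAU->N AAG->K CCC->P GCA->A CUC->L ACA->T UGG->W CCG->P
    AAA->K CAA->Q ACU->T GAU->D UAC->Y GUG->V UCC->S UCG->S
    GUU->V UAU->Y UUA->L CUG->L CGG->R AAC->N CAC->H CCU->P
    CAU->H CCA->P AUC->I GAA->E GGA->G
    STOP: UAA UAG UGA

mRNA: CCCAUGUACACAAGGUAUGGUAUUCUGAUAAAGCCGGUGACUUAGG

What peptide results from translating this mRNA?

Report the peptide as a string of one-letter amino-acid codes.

start AUG at pos 3
pos 3: AUG -> M; peptide=M
pos 6: UAC -> Y; peptide=MY
pos 9: ACA -> T; peptide=MYT
pos 12: AGG -> R; peptide=MYTR
pos 15: UAU -> Y; peptide=MYTRY
pos 18: GGU -> G; peptide=MYTRYG
pos 21: AUU -> I; peptide=MYTRYGI
pos 24: CUG -> L; peptide=MYTRYGIL
pos 27: AUA -> I; peptide=MYTRYGILI
pos 30: AAG -> K; peptide=MYTRYGILIK
pos 33: CCG -> P; peptide=MYTRYGILIKP
pos 36: GUG -> V; peptide=MYTRYGILIKPV
pos 39: ACU -> T; peptide=MYTRYGILIKPVT
pos 42: UAG -> STOP

Answer: MYTRYGILIKPVT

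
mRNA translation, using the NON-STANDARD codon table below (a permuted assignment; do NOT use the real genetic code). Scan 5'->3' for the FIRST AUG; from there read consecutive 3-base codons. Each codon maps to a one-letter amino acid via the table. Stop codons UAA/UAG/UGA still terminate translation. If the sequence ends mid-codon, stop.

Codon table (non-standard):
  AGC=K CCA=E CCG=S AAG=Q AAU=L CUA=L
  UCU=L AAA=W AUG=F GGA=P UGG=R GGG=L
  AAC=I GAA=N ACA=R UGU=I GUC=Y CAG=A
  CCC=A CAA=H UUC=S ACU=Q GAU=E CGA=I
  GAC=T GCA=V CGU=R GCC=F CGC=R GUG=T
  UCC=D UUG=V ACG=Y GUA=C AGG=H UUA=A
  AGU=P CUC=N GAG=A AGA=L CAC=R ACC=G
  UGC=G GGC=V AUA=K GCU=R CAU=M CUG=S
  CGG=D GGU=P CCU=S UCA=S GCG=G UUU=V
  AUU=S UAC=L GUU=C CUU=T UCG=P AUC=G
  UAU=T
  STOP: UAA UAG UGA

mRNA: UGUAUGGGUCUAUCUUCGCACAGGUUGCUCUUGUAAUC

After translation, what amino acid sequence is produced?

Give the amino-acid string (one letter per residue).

start AUG at pos 3
pos 3: AUG -> F; peptide=F
pos 6: GGU -> P; peptide=FP
pos 9: CUA -> L; peptide=FPL
pos 12: UCU -> L; peptide=FPLL
pos 15: UCG -> P; peptide=FPLLP
pos 18: CAC -> R; peptide=FPLLPR
pos 21: AGG -> H; peptide=FPLLPRH
pos 24: UUG -> V; peptide=FPLLPRHV
pos 27: CUC -> N; peptide=FPLLPRHVN
pos 30: UUG -> V; peptide=FPLLPRHVNV
pos 33: UAA -> STOP

Answer: FPLLPRHVNV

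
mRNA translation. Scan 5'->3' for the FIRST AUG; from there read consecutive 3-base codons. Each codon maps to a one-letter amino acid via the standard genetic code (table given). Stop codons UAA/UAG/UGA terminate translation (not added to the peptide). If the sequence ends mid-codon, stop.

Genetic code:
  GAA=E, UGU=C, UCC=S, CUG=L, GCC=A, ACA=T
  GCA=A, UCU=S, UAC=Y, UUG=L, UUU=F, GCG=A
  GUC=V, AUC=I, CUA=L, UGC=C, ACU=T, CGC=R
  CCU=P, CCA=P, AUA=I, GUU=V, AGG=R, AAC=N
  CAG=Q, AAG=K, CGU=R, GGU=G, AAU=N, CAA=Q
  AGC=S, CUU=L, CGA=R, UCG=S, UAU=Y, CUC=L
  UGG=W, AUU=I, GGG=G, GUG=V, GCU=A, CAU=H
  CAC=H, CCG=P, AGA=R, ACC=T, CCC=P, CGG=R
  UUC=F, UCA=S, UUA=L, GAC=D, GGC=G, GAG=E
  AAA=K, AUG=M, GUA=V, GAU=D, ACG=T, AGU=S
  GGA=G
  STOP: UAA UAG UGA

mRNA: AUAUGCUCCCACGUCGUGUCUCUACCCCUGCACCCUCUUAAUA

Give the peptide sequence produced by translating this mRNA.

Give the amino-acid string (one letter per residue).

start AUG at pos 2
pos 2: AUG -> M; peptide=M
pos 5: CUC -> L; peptide=ML
pos 8: CCA -> P; peptide=MLP
pos 11: CGU -> R; peptide=MLPR
pos 14: CGU -> R; peptide=MLPRR
pos 17: GUC -> V; peptide=MLPRRV
pos 20: UCU -> S; peptide=MLPRRVS
pos 23: ACC -> T; peptide=MLPRRVST
pos 26: CCU -> P; peptide=MLPRRVSTP
pos 29: GCA -> A; peptide=MLPRRVSTPA
pos 32: CCC -> P; peptide=MLPRRVSTPAP
pos 35: UCU -> S; peptide=MLPRRVSTPAPS
pos 38: UAA -> STOP

Answer: MLPRRVSTPAPS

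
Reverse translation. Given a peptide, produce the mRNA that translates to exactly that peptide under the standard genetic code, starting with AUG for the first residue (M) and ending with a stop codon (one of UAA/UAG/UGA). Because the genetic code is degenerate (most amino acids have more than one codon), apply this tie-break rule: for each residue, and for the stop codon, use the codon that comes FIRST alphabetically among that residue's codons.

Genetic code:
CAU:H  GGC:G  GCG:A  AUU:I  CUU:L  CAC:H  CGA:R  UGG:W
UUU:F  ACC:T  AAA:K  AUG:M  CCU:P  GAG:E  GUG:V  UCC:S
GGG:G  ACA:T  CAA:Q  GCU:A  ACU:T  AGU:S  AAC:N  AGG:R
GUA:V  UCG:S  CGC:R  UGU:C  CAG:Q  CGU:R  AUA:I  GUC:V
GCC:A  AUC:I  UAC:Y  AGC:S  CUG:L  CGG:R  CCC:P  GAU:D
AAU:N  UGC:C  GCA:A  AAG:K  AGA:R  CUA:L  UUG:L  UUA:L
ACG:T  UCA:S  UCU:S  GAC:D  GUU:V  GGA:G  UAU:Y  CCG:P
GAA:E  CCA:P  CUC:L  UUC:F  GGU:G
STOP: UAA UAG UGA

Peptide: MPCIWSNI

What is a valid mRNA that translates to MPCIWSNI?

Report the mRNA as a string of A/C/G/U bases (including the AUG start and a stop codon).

Answer: mRNA: AUGCCAUGCAUAUGGAGCAACAUAUAA

Derivation:
residue 1: M -> AUG (start codon)
residue 2: P codons sorted = CCA,CCC,CCG,CCU -> pick first = CCA
residue 3: C codons sorted = UGC,UGU -> pick first = UGC
residue 4: I codons sorted = AUA,AUC,AUU -> pick first = AUA
residue 5: W -> UGG (only codon)
residue 6: S codons sorted = AGC,AGU,UCA,UCC,UCG,UCU -> pick first = AGC
residue 7: N codons sorted = AAC,AAU -> pick first = AAC
residue 8: I codons sorted = AUA,AUC,AUU -> pick first = AUA
terminator: stop codons sorted = UAA,UAG,UGA -> pick first = UAA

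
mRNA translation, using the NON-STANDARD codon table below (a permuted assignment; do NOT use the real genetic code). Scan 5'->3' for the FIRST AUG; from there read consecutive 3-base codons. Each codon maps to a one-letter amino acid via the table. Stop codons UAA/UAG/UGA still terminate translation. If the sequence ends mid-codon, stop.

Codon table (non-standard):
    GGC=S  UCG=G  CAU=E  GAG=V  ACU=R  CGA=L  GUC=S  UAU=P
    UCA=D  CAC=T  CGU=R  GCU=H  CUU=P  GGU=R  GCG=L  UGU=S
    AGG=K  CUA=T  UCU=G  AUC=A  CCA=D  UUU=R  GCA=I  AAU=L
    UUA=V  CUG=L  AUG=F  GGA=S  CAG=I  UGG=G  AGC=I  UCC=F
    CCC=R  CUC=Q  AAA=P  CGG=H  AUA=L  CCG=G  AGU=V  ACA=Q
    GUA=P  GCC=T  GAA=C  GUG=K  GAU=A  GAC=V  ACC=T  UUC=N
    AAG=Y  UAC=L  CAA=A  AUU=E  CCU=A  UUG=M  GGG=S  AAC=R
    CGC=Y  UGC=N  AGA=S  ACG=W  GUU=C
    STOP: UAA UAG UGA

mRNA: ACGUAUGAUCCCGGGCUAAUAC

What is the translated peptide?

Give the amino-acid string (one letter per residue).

start AUG at pos 4
pos 4: AUG -> F; peptide=F
pos 7: AUC -> A; peptide=FA
pos 10: CCG -> G; peptide=FAG
pos 13: GGC -> S; peptide=FAGS
pos 16: UAA -> STOP

Answer: FAGS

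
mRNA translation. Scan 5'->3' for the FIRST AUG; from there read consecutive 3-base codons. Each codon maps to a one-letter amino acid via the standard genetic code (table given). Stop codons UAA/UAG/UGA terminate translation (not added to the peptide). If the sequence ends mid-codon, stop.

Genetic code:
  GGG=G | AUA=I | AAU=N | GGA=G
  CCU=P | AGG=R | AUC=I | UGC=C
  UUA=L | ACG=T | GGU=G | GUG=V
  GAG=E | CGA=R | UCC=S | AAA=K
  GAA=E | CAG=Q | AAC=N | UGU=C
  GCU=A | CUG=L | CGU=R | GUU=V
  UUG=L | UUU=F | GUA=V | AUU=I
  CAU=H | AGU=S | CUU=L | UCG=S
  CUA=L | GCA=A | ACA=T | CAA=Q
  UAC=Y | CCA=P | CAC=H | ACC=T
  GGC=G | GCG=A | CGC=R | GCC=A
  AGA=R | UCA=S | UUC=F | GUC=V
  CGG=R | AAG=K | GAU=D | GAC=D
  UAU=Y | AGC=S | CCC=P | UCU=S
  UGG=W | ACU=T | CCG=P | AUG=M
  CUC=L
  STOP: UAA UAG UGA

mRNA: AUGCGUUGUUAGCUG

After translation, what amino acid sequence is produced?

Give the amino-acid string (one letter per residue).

start AUG at pos 0
pos 0: AUG -> M; peptide=M
pos 3: CGU -> R; peptide=MR
pos 6: UGU -> C; peptide=MRC
pos 9: UAG -> STOP

Answer: MRC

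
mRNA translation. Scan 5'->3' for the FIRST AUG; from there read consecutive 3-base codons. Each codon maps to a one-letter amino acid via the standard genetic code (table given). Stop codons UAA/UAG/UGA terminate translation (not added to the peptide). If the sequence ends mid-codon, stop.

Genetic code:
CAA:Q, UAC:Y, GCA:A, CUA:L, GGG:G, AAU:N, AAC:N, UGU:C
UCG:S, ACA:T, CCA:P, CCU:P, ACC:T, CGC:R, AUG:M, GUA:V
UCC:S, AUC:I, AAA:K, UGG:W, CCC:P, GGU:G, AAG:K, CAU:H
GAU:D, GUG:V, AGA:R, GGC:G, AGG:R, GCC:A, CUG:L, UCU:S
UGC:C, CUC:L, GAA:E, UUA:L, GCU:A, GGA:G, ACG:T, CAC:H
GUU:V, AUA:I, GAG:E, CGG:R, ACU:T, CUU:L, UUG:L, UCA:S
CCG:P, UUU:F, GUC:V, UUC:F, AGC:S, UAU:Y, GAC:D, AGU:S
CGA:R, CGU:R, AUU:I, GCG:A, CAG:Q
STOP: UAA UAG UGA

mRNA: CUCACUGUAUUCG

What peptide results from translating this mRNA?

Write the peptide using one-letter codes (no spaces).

Answer: (empty: no AUG start codon)

Derivation:
no AUG start codon found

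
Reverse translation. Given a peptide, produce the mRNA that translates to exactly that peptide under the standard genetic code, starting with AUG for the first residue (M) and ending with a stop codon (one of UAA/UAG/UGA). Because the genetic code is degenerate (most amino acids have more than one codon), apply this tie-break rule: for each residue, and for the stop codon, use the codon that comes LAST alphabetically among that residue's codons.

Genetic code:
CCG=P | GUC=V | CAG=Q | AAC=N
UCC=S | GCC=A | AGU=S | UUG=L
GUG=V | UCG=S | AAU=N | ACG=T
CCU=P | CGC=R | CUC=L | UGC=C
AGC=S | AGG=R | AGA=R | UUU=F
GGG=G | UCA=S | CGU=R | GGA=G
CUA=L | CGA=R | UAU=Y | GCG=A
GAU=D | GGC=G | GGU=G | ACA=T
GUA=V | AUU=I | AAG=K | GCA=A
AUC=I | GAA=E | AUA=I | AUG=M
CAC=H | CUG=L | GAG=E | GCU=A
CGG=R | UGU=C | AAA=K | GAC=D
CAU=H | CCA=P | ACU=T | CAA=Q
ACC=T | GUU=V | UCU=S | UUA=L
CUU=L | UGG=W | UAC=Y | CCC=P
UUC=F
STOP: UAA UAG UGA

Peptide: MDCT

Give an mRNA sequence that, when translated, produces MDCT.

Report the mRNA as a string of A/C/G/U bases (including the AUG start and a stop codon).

Answer: mRNA: AUGGAUUGUACUUGA

Derivation:
residue 1: M -> AUG (start codon)
residue 2: D codons sorted = GAC,GAU -> pick last = GAU
residue 3: C codons sorted = UGC,UGU -> pick last = UGU
residue 4: T codons sorted = ACA,ACC,ACG,ACU -> pick last = ACU
terminator: stop codons sorted = UAA,UAG,UGA -> pick last = UGA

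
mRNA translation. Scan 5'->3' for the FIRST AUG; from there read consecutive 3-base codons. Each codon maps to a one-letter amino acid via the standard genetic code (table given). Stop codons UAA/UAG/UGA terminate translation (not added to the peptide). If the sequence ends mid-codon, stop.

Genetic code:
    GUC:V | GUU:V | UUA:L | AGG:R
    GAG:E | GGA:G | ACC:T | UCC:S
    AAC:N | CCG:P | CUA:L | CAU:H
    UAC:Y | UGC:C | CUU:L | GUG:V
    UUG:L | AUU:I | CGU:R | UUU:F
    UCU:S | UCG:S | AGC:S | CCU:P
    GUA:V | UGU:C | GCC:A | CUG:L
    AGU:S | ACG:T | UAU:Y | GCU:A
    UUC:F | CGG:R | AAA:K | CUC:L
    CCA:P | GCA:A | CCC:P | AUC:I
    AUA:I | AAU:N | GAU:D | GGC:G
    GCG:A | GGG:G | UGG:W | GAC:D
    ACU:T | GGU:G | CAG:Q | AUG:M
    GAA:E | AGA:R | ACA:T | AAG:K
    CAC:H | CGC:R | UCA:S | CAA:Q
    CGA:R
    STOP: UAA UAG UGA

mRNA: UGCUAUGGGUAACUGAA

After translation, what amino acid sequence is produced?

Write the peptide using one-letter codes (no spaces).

Answer: MGN

Derivation:
start AUG at pos 4
pos 4: AUG -> M; peptide=M
pos 7: GGU -> G; peptide=MG
pos 10: AAC -> N; peptide=MGN
pos 13: UGA -> STOP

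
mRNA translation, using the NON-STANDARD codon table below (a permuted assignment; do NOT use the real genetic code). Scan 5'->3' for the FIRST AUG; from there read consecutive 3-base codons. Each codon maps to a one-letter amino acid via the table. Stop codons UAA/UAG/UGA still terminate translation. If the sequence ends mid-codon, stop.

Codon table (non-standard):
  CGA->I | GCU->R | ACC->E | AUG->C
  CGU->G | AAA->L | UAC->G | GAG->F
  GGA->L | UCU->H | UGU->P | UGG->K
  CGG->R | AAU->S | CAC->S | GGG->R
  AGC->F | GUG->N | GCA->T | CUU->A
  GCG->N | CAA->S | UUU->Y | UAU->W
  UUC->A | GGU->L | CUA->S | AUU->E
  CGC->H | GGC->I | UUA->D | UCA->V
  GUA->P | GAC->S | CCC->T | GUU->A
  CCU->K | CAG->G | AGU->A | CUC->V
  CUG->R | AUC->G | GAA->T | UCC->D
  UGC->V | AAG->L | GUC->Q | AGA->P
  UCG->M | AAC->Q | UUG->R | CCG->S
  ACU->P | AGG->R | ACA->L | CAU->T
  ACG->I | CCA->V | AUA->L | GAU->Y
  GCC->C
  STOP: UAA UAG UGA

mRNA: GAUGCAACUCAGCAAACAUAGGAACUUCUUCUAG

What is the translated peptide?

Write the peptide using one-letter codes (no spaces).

start AUG at pos 1
pos 1: AUG -> C; peptide=C
pos 4: CAA -> S; peptide=CS
pos 7: CUC -> V; peptide=CSV
pos 10: AGC -> F; peptide=CSVF
pos 13: AAA -> L; peptide=CSVFL
pos 16: CAU -> T; peptide=CSVFLT
pos 19: AGG -> R; peptide=CSVFLTR
pos 22: AAC -> Q; peptide=CSVFLTRQ
pos 25: UUC -> A; peptide=CSVFLTRQA
pos 28: UUC -> A; peptide=CSVFLTRQAA
pos 31: UAG -> STOP

Answer: CSVFLTRQAA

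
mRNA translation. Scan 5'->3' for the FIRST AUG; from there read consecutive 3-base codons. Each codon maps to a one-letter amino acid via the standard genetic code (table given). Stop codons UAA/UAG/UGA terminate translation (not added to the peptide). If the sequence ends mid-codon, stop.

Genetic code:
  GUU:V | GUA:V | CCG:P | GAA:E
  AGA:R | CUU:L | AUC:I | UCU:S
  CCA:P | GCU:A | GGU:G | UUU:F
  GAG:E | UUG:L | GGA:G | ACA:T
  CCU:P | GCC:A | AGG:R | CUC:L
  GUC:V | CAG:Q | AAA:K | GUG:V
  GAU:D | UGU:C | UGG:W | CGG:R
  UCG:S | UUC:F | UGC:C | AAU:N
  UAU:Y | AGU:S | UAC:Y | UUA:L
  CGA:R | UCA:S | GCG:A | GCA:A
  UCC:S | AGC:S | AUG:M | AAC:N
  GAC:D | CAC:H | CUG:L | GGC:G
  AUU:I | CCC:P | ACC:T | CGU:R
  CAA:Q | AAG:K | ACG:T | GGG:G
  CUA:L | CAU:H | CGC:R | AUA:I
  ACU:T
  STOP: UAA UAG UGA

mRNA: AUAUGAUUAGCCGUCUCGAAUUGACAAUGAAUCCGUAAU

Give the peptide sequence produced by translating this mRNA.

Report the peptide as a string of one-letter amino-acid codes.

Answer: MISRLELTMNP

Derivation:
start AUG at pos 2
pos 2: AUG -> M; peptide=M
pos 5: AUU -> I; peptide=MI
pos 8: AGC -> S; peptide=MIS
pos 11: CGU -> R; peptide=MISR
pos 14: CUC -> L; peptide=MISRL
pos 17: GAA -> E; peptide=MISRLE
pos 20: UUG -> L; peptide=MISRLEL
pos 23: ACA -> T; peptide=MISRLELT
pos 26: AUG -> M; peptide=MISRLELTM
pos 29: AAU -> N; peptide=MISRLELTMN
pos 32: CCG -> P; peptide=MISRLELTMNP
pos 35: UAA -> STOP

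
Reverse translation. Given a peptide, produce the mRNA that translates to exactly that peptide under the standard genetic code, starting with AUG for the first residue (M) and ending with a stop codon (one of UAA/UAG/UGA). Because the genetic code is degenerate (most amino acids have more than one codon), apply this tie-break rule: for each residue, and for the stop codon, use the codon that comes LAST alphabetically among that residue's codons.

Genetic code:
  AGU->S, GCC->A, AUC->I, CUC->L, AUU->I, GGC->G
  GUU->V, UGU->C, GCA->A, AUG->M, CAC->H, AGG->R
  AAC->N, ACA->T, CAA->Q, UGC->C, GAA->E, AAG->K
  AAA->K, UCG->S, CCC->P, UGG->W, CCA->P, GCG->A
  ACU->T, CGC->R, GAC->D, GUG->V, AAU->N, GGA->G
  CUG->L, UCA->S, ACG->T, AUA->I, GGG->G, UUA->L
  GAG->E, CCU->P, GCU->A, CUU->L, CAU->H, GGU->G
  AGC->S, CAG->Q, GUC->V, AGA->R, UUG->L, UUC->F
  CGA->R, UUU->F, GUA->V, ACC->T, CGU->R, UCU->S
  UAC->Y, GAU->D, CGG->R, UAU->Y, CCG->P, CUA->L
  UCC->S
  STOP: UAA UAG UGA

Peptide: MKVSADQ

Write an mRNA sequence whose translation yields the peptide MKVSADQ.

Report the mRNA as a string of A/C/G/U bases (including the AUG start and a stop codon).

residue 1: M -> AUG (start codon)
residue 2: K codons sorted = AAA,AAG -> pick last = AAG
residue 3: V codons sorted = GUA,GUC,GUG,GUU -> pick last = GUU
residue 4: S codons sorted = AGC,AGU,UCA,UCC,UCG,UCU -> pick last = UCU
residue 5: A codons sorted = GCA,GCC,GCG,GCU -> pick last = GCU
residue 6: D codons sorted = GAC,GAU -> pick last = GAU
residue 7: Q codons sorted = CAA,CAG -> pick last = CAG
terminator: stop codons sorted = UAA,UAG,UGA -> pick last = UGA

Answer: mRNA: AUGAAGGUUUCUGCUGAUCAGUGA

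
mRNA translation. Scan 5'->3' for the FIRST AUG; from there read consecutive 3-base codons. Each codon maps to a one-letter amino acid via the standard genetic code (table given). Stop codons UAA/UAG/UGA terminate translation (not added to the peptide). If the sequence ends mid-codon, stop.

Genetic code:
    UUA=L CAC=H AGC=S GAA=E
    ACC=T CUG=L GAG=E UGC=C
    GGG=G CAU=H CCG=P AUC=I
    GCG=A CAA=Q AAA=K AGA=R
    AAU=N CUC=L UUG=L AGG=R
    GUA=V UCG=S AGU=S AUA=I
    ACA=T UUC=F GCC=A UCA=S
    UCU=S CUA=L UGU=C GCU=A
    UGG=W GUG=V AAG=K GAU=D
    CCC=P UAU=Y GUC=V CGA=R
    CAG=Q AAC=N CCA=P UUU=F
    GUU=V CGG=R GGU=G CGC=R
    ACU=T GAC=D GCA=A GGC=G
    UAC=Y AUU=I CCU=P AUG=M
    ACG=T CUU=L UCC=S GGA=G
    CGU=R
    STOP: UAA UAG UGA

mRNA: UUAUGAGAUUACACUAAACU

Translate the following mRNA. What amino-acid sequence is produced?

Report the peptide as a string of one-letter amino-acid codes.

Answer: MRLH

Derivation:
start AUG at pos 2
pos 2: AUG -> M; peptide=M
pos 5: AGA -> R; peptide=MR
pos 8: UUA -> L; peptide=MRL
pos 11: CAC -> H; peptide=MRLH
pos 14: UAA -> STOP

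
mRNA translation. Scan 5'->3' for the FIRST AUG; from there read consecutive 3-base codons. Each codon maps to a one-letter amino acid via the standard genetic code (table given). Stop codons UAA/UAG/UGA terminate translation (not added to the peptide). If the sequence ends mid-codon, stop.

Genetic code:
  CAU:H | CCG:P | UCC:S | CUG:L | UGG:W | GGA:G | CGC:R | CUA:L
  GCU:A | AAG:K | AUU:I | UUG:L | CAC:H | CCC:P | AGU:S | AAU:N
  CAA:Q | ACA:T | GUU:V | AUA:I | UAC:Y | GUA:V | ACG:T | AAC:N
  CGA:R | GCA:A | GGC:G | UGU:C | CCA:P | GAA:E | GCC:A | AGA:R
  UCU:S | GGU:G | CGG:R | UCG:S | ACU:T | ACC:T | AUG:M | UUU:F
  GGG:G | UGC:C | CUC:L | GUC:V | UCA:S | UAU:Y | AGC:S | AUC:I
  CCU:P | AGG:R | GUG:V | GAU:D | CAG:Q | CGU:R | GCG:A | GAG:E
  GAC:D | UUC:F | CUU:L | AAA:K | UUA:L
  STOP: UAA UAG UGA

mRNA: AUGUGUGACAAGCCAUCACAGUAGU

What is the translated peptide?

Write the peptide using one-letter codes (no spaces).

Answer: MCDKPSQ

Derivation:
start AUG at pos 0
pos 0: AUG -> M; peptide=M
pos 3: UGU -> C; peptide=MC
pos 6: GAC -> D; peptide=MCD
pos 9: AAG -> K; peptide=MCDK
pos 12: CCA -> P; peptide=MCDKP
pos 15: UCA -> S; peptide=MCDKPS
pos 18: CAG -> Q; peptide=MCDKPSQ
pos 21: UAG -> STOP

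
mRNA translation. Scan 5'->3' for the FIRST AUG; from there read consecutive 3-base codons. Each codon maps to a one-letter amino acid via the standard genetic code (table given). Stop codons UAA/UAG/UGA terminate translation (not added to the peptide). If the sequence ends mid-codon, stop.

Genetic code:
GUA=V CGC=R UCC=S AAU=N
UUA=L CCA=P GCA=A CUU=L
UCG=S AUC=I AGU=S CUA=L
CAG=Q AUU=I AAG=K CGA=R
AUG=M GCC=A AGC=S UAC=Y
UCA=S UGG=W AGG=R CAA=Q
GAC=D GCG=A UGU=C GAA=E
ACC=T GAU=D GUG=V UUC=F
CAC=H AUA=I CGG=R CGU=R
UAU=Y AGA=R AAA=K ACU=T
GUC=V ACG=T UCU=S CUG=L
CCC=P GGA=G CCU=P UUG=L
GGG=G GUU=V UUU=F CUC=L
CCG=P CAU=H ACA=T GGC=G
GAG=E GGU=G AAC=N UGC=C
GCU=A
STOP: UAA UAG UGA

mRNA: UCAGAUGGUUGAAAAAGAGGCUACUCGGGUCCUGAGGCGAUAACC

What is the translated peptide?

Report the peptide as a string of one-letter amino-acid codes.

Answer: MVEKEATRVLRR

Derivation:
start AUG at pos 4
pos 4: AUG -> M; peptide=M
pos 7: GUU -> V; peptide=MV
pos 10: GAA -> E; peptide=MVE
pos 13: AAA -> K; peptide=MVEK
pos 16: GAG -> E; peptide=MVEKE
pos 19: GCU -> A; peptide=MVEKEA
pos 22: ACU -> T; peptide=MVEKEAT
pos 25: CGG -> R; peptide=MVEKEATR
pos 28: GUC -> V; peptide=MVEKEATRV
pos 31: CUG -> L; peptide=MVEKEATRVL
pos 34: AGG -> R; peptide=MVEKEATRVLR
pos 37: CGA -> R; peptide=MVEKEATRVLRR
pos 40: UAA -> STOP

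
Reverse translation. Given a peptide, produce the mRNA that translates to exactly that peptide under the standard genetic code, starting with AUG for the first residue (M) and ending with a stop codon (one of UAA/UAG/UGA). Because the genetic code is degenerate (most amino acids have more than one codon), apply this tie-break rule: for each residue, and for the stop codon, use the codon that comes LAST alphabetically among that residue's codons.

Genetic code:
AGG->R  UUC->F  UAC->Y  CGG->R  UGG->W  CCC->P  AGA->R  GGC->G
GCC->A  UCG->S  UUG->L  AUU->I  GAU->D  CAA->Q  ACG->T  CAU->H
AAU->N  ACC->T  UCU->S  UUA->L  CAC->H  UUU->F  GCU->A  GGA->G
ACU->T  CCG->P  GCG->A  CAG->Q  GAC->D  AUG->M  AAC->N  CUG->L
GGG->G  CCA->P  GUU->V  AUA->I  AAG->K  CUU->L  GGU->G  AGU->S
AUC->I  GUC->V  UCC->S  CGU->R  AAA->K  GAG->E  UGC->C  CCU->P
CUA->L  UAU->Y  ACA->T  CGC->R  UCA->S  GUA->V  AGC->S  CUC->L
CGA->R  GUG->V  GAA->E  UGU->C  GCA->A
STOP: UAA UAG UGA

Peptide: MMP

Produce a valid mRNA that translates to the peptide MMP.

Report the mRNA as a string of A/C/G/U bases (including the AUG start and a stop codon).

residue 1: M -> AUG (start codon)
residue 2: M -> AUG (only codon)
residue 3: P codons sorted = CCA,CCC,CCG,CCU -> pick last = CCU
terminator: stop codons sorted = UAA,UAG,UGA -> pick last = UGA

Answer: mRNA: AUGAUGCCUUGA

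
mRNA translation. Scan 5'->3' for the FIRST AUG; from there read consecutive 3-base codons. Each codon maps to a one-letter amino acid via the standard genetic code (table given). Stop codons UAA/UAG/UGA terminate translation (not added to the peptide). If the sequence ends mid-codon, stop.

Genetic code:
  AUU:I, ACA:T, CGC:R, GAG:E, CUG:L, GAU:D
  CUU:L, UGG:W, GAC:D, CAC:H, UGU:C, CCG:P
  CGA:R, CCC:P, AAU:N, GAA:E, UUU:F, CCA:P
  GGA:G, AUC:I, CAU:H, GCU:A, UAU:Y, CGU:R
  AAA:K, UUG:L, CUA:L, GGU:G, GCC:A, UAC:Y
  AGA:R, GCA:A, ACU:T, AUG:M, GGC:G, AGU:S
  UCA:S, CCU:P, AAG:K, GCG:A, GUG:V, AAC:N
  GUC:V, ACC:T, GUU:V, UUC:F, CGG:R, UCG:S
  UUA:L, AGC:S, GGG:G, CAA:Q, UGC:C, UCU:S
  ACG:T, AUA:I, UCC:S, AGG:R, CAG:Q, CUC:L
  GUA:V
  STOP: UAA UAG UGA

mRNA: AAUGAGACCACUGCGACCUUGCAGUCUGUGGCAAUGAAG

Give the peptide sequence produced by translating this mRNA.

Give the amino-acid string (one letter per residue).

Answer: MRPLRPCSLWQ

Derivation:
start AUG at pos 1
pos 1: AUG -> M; peptide=M
pos 4: AGA -> R; peptide=MR
pos 7: CCA -> P; peptide=MRP
pos 10: CUG -> L; peptide=MRPL
pos 13: CGA -> R; peptide=MRPLR
pos 16: CCU -> P; peptide=MRPLRP
pos 19: UGC -> C; peptide=MRPLRPC
pos 22: AGU -> S; peptide=MRPLRPCS
pos 25: CUG -> L; peptide=MRPLRPCSL
pos 28: UGG -> W; peptide=MRPLRPCSLW
pos 31: CAA -> Q; peptide=MRPLRPCSLWQ
pos 34: UGA -> STOP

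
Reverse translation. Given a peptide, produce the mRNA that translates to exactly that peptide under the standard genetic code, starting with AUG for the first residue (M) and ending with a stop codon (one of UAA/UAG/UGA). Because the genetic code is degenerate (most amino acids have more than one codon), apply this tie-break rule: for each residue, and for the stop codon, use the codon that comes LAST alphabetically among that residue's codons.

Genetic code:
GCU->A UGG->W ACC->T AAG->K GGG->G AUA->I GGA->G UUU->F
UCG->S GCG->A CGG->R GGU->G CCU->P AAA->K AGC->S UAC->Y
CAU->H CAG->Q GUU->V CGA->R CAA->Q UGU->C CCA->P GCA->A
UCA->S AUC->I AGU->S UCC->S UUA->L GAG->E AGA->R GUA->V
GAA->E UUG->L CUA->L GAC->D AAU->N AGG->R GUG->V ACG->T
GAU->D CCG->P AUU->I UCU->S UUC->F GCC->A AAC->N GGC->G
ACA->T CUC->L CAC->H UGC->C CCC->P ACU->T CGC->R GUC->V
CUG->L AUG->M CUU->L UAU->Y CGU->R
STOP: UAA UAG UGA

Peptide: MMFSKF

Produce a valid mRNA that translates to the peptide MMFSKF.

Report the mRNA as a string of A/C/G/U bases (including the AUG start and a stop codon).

residue 1: M -> AUG (start codon)
residue 2: M -> AUG (only codon)
residue 3: F codons sorted = UUC,UUU -> pick last = UUU
residue 4: S codons sorted = AGC,AGU,UCA,UCC,UCG,UCU -> pick last = UCU
residue 5: K codons sorted = AAA,AAG -> pick last = AAG
residue 6: F codons sorted = UUC,UUU -> pick last = UUU
terminator: stop codons sorted = UAA,UAG,UGA -> pick last = UGA

Answer: mRNA: AUGAUGUUUUCUAAGUUUUGA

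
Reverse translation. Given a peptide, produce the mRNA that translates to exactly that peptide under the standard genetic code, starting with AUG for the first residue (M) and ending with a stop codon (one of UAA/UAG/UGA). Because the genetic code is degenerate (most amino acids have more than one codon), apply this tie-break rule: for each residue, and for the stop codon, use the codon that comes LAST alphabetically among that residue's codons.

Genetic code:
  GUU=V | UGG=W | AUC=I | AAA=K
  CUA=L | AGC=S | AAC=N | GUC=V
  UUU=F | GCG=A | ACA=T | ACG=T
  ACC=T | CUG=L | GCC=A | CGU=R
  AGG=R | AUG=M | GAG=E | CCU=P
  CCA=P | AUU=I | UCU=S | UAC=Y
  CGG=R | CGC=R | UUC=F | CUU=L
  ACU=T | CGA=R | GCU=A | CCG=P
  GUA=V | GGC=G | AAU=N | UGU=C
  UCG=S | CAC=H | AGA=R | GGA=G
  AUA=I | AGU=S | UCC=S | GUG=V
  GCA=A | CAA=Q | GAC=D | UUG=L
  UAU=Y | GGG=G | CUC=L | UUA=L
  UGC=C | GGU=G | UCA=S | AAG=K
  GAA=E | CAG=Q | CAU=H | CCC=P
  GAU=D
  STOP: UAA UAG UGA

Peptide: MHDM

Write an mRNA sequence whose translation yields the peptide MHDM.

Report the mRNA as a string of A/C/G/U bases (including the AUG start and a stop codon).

residue 1: M -> AUG (start codon)
residue 2: H codons sorted = CAC,CAU -> pick last = CAU
residue 3: D codons sorted = GAC,GAU -> pick last = GAU
residue 4: M -> AUG (only codon)
terminator: stop codons sorted = UAA,UAG,UGA -> pick last = UGA

Answer: mRNA: AUGCAUGAUAUGUGA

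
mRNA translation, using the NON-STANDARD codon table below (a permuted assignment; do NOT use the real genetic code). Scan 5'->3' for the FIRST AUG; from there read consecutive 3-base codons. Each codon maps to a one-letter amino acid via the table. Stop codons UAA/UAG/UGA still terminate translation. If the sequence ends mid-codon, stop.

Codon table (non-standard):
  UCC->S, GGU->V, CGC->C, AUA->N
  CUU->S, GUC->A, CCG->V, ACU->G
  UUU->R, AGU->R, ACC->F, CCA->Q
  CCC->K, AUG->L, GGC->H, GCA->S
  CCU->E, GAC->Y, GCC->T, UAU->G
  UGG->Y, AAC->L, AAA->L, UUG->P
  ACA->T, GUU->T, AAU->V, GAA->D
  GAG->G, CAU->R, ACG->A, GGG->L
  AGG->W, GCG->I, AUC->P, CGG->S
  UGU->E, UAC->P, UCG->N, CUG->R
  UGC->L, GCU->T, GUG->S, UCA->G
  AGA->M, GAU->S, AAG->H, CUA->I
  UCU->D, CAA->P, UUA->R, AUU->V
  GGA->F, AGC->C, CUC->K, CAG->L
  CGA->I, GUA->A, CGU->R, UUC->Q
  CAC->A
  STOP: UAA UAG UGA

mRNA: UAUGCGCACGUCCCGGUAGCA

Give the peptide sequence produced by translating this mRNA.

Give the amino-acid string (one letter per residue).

Answer: LCASS

Derivation:
start AUG at pos 1
pos 1: AUG -> L; peptide=L
pos 4: CGC -> C; peptide=LC
pos 7: ACG -> A; peptide=LCA
pos 10: UCC -> S; peptide=LCAS
pos 13: CGG -> S; peptide=LCASS
pos 16: UAG -> STOP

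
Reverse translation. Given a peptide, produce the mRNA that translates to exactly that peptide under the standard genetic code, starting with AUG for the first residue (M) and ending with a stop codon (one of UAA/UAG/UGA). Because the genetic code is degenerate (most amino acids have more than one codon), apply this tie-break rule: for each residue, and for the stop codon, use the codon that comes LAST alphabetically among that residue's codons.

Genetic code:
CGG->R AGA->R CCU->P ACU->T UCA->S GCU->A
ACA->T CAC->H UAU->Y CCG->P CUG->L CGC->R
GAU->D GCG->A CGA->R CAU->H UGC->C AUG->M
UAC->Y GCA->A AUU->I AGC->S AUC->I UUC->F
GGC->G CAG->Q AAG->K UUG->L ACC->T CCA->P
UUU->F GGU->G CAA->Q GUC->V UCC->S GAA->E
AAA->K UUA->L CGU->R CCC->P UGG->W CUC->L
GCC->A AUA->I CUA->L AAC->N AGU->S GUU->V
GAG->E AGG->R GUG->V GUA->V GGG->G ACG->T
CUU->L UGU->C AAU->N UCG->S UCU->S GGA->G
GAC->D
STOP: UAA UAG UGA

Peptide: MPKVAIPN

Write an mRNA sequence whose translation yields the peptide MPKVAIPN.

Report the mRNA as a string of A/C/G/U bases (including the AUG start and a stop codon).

residue 1: M -> AUG (start codon)
residue 2: P codons sorted = CCA,CCC,CCG,CCU -> pick last = CCU
residue 3: K codons sorted = AAA,AAG -> pick last = AAG
residue 4: V codons sorted = GUA,GUC,GUG,GUU -> pick last = GUU
residue 5: A codons sorted = GCA,GCC,GCG,GCU -> pick last = GCU
residue 6: I codons sorted = AUA,AUC,AUU -> pick last = AUU
residue 7: P codons sorted = CCA,CCC,CCG,CCU -> pick last = CCU
residue 8: N codons sorted = AAC,AAU -> pick last = AAU
terminator: stop codons sorted = UAA,UAG,UGA -> pick last = UGA

Answer: mRNA: AUGCCUAAGGUUGCUAUUCCUAAUUGA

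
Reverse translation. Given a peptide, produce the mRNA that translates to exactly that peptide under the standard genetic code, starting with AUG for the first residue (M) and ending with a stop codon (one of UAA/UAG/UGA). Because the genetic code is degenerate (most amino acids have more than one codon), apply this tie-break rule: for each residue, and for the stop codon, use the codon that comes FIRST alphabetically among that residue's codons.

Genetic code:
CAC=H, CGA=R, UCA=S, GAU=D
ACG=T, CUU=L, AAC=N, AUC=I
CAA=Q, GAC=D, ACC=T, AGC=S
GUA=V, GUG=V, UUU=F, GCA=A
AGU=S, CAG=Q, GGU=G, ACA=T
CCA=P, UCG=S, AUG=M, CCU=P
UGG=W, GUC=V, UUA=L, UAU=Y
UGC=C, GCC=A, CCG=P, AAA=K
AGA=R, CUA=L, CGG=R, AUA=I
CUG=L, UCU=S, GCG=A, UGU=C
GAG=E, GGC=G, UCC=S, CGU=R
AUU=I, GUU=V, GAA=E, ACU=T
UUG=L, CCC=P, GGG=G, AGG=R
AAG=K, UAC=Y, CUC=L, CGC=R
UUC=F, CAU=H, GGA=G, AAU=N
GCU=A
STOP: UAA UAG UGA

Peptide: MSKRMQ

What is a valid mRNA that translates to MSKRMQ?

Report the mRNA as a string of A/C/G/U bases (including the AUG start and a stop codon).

residue 1: M -> AUG (start codon)
residue 2: S codons sorted = AGC,AGU,UCA,UCC,UCG,UCU -> pick first = AGC
residue 3: K codons sorted = AAA,AAG -> pick first = AAA
residue 4: R codons sorted = AGA,AGG,CGA,CGC,CGG,CGU -> pick first = AGA
residue 5: M -> AUG (only codon)
residue 6: Q codons sorted = CAA,CAG -> pick first = CAA
terminator: stop codons sorted = UAA,UAG,UGA -> pick first = UAA

Answer: mRNA: AUGAGCAAAAGAAUGCAAUAA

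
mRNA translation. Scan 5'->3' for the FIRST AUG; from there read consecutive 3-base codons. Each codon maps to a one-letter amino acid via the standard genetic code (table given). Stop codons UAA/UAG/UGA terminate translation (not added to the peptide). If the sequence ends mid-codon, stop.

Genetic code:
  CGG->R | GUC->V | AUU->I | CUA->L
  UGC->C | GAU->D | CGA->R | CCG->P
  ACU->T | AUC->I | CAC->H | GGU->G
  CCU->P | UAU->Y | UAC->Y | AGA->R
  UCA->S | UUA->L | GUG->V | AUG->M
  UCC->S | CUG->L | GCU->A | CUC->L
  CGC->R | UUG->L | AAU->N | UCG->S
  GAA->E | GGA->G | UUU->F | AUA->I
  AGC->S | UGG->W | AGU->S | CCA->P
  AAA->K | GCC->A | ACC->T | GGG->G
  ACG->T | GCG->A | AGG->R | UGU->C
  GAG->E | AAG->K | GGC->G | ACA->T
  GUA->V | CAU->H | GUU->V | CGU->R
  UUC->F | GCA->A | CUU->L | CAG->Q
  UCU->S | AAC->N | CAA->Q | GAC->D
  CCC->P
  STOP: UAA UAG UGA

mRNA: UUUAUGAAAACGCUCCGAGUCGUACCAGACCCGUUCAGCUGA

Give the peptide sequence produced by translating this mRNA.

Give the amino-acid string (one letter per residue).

start AUG at pos 3
pos 3: AUG -> M; peptide=M
pos 6: AAA -> K; peptide=MK
pos 9: ACG -> T; peptide=MKT
pos 12: CUC -> L; peptide=MKTL
pos 15: CGA -> R; peptide=MKTLR
pos 18: GUC -> V; peptide=MKTLRV
pos 21: GUA -> V; peptide=MKTLRVV
pos 24: CCA -> P; peptide=MKTLRVVP
pos 27: GAC -> D; peptide=MKTLRVVPD
pos 30: CCG -> P; peptide=MKTLRVVPDP
pos 33: UUC -> F; peptide=MKTLRVVPDPF
pos 36: AGC -> S; peptide=MKTLRVVPDPFS
pos 39: UGA -> STOP

Answer: MKTLRVVPDPFS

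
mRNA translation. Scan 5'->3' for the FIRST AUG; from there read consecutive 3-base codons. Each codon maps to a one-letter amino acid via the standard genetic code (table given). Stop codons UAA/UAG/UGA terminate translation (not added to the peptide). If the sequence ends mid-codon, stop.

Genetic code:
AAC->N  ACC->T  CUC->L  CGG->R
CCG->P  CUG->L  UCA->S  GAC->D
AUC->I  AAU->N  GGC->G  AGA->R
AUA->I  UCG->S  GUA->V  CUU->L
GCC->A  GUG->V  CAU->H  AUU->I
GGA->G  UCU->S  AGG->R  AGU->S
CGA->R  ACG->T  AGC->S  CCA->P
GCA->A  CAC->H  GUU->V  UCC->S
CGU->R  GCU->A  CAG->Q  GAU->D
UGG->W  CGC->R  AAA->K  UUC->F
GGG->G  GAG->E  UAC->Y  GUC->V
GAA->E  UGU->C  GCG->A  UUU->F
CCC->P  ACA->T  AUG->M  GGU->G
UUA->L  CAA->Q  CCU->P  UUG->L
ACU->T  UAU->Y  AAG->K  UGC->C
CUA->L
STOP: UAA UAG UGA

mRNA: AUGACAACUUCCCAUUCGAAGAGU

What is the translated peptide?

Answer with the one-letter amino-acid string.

Answer: MTTSHSKS

Derivation:
start AUG at pos 0
pos 0: AUG -> M; peptide=M
pos 3: ACA -> T; peptide=MT
pos 6: ACU -> T; peptide=MTT
pos 9: UCC -> S; peptide=MTTS
pos 12: CAU -> H; peptide=MTTSH
pos 15: UCG -> S; peptide=MTTSHS
pos 18: AAG -> K; peptide=MTTSHSK
pos 21: AGU -> S; peptide=MTTSHSKS
pos 24: only 0 nt remain (<3), stop (end of mRNA)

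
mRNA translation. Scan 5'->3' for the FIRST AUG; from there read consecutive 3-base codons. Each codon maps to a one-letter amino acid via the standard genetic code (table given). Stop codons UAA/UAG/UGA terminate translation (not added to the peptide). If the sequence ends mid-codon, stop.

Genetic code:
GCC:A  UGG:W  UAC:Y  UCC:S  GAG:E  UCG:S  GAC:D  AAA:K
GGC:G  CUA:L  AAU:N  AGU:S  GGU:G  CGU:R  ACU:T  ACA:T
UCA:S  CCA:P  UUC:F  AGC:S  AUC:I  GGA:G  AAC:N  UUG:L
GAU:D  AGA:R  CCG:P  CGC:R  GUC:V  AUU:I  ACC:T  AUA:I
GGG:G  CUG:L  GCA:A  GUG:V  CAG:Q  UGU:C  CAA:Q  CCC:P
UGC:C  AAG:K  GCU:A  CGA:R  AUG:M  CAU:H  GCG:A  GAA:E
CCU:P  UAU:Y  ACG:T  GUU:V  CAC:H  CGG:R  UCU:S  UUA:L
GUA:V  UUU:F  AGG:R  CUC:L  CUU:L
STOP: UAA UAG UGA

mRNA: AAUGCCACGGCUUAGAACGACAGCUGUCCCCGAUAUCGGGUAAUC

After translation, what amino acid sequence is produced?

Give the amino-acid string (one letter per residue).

Answer: MPRLRTTAVPDIG

Derivation:
start AUG at pos 1
pos 1: AUG -> M; peptide=M
pos 4: CCA -> P; peptide=MP
pos 7: CGG -> R; peptide=MPR
pos 10: CUU -> L; peptide=MPRL
pos 13: AGA -> R; peptide=MPRLR
pos 16: ACG -> T; peptide=MPRLRT
pos 19: ACA -> T; peptide=MPRLRTT
pos 22: GCU -> A; peptide=MPRLRTTA
pos 25: GUC -> V; peptide=MPRLRTTAV
pos 28: CCC -> P; peptide=MPRLRTTAVP
pos 31: GAU -> D; peptide=MPRLRTTAVPD
pos 34: AUC -> I; peptide=MPRLRTTAVPDI
pos 37: GGG -> G; peptide=MPRLRTTAVPDIG
pos 40: UAA -> STOP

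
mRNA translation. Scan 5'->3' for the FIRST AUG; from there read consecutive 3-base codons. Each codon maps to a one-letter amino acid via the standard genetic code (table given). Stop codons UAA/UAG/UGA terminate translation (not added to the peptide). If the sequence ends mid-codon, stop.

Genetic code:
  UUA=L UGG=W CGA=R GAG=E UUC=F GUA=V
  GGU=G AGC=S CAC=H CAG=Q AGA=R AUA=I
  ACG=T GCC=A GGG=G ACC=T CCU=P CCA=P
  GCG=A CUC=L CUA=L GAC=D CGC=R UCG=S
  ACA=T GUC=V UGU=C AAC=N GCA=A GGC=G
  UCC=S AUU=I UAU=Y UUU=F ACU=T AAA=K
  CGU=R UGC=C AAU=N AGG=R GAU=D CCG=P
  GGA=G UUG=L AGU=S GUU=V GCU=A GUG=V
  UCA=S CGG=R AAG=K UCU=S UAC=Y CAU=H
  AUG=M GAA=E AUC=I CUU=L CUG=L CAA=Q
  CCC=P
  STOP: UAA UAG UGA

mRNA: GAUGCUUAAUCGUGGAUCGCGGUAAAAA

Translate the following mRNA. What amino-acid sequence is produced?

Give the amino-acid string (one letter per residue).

Answer: MLNRGSR

Derivation:
start AUG at pos 1
pos 1: AUG -> M; peptide=M
pos 4: CUU -> L; peptide=ML
pos 7: AAU -> N; peptide=MLN
pos 10: CGU -> R; peptide=MLNR
pos 13: GGA -> G; peptide=MLNRG
pos 16: UCG -> S; peptide=MLNRGS
pos 19: CGG -> R; peptide=MLNRGSR
pos 22: UAA -> STOP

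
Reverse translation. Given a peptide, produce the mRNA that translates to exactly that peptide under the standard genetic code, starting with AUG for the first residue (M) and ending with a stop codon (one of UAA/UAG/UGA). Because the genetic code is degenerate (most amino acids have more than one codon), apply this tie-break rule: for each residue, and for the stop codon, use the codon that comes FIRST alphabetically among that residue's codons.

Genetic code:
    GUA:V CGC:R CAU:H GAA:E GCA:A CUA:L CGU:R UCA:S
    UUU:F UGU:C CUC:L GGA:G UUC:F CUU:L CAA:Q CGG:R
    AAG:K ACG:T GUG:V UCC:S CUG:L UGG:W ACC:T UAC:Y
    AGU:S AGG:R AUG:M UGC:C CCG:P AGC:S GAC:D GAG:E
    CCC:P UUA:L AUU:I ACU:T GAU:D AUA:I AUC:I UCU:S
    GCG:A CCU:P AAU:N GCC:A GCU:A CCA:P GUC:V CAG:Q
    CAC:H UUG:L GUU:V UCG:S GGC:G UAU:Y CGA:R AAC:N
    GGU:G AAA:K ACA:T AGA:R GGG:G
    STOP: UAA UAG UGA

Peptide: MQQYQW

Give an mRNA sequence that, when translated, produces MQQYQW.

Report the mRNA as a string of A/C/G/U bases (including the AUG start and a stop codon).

Answer: mRNA: AUGCAACAAUACCAAUGGUAA

Derivation:
residue 1: M -> AUG (start codon)
residue 2: Q codons sorted = CAA,CAG -> pick first = CAA
residue 3: Q codons sorted = CAA,CAG -> pick first = CAA
residue 4: Y codons sorted = UAC,UAU -> pick first = UAC
residue 5: Q codons sorted = CAA,CAG -> pick first = CAA
residue 6: W -> UGG (only codon)
terminator: stop codons sorted = UAA,UAG,UGA -> pick first = UAA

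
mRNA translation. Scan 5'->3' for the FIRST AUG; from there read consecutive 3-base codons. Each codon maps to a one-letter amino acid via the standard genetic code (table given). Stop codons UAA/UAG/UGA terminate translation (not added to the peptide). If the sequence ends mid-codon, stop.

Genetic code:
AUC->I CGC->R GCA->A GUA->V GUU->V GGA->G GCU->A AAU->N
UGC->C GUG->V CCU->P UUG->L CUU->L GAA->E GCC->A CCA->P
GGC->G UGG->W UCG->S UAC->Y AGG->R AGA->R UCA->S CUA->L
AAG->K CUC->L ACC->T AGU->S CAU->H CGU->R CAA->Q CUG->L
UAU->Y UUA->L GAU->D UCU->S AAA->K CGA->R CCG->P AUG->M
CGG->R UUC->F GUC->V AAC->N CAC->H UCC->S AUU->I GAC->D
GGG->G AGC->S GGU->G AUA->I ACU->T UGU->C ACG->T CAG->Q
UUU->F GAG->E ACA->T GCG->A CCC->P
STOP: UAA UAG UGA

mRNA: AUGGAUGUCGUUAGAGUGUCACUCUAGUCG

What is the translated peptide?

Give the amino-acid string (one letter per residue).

Answer: MDVVRVSL

Derivation:
start AUG at pos 0
pos 0: AUG -> M; peptide=M
pos 3: GAU -> D; peptide=MD
pos 6: GUC -> V; peptide=MDV
pos 9: GUU -> V; peptide=MDVV
pos 12: AGA -> R; peptide=MDVVR
pos 15: GUG -> V; peptide=MDVVRV
pos 18: UCA -> S; peptide=MDVVRVS
pos 21: CUC -> L; peptide=MDVVRVSL
pos 24: UAG -> STOP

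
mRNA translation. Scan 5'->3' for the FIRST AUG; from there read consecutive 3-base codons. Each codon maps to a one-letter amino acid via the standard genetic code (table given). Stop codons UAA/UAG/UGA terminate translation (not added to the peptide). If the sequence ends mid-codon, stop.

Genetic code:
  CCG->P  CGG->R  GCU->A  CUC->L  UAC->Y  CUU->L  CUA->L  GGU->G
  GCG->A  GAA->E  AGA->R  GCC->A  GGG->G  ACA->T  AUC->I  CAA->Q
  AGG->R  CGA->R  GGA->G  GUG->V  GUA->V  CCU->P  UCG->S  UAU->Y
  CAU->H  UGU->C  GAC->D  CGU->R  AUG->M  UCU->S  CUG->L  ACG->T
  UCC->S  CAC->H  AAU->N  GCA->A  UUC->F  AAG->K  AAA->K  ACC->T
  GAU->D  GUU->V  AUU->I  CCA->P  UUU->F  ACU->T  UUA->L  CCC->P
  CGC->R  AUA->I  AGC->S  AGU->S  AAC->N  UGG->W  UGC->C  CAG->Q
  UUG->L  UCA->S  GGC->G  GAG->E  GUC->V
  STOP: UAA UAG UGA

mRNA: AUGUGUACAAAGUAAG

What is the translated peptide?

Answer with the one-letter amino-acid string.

Answer: MCTK

Derivation:
start AUG at pos 0
pos 0: AUG -> M; peptide=M
pos 3: UGU -> C; peptide=MC
pos 6: ACA -> T; peptide=MCT
pos 9: AAG -> K; peptide=MCTK
pos 12: UAA -> STOP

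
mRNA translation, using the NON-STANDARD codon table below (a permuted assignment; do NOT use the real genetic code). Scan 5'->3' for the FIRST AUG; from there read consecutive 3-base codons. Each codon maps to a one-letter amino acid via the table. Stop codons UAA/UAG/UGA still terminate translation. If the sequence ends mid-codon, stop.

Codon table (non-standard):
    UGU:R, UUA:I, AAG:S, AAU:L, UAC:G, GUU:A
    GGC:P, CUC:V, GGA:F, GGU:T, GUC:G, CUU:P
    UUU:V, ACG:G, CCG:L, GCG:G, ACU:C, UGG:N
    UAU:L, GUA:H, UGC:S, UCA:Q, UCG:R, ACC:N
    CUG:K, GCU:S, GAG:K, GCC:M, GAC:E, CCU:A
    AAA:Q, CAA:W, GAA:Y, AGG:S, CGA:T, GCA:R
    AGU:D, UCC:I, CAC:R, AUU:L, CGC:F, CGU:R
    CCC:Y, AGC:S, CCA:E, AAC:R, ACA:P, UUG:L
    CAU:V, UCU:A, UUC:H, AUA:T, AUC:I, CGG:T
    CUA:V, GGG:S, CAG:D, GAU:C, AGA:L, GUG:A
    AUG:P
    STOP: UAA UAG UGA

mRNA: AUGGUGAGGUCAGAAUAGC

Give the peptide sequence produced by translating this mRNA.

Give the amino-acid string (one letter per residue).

start AUG at pos 0
pos 0: AUG -> P; peptide=P
pos 3: GUG -> A; peptide=PA
pos 6: AGG -> S; peptide=PAS
pos 9: UCA -> Q; peptide=PASQ
pos 12: GAA -> Y; peptide=PASQY
pos 15: UAG -> STOP

Answer: PASQY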